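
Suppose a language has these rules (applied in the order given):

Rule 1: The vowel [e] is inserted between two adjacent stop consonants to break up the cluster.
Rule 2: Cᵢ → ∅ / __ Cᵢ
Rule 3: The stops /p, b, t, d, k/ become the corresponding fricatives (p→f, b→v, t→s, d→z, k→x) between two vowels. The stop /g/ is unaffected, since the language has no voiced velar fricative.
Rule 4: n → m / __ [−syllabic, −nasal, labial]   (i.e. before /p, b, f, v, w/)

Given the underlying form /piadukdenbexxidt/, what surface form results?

Rule 1 (stop-cluster e-epenthesis): /k/ and /d/ form a stop–stop cluster, so [e] is inserted between them. /d/ and /t/ form a stop–stop cluster, so [e] is inserted between them. /piadukdenbexxidt/ → piadukedenbexxidet.
Rule 2 (degemination): /xx/ is a geminate; the first /x/ deletes. /piadukedenbexxidet/ → piadukedenbexidet.
Rule 3 (intervocalic spirantization): /d/ is a stop between vowels /a/ and /u/, so it spirantizes to the fricative [z]. /k/ is a stop between vowels /u/ and /e/, so it spirantizes to the fricative [x]. /d/ is a stop between vowels /e/ and /e/, so it spirantizes to the fricative [z]. /d/ is a stop between vowels /i/ and /e/, so it spirantizes to the fricative [z]. /piadukedenbexidet/ → piazuxezenbexizet.
Rule 4 (nasal place assimilation): /n/ precedes the labial consonant /b/, so it assimilates in place to [m]. /piazuxezenbexizet/ → piazuxezembexizet.

piazuxezembexizet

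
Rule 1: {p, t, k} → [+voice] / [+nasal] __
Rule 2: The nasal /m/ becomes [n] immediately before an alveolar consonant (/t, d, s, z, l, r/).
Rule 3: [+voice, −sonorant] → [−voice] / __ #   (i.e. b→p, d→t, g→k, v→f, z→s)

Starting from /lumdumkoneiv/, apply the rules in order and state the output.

lundumgoneif

Rule 1 (post-nasal voicing): /k/ is a voiceless stop immediately after the nasal /m/, so it voices to [g]. /lumdumkoneiv/ → lumdumgoneiv.
Rule 2 (nasal place assimilation): /m/ precedes the alveolar consonant /d/, so it assimilates in place to [n]. /lumdumgoneiv/ → lundumgoneiv.
Rule 3 (final devoicing): /v/ is a voiced obstruent in word-final position, so it devoices to [f]. /lundumgoneiv/ → lundumgoneif.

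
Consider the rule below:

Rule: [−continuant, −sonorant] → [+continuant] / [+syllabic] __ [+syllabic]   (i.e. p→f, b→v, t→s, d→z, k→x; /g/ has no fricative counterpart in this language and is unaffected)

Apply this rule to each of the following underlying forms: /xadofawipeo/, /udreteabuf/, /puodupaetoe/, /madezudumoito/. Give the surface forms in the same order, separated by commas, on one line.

/xadofawipeo/: /d/ is a stop between vowels /a/ and /o/, so it spirantizes to the fricative [z]. /p/ is a stop between vowels /i/ and /e/, so it spirantizes to the fricative [f]. → [xazofawifeo].
/udreteabuf/: /t/ is a stop between vowels /e/ and /e/, so it spirantizes to the fricative [s]. /b/ is a stop between vowels /a/ and /u/, so it spirantizes to the fricative [v]. → [udreseavuf].
/puodupaetoe/: /d/ is a stop between vowels /o/ and /u/, so it spirantizes to the fricative [z]. /p/ is a stop between vowels /u/ and /a/, so it spirantizes to the fricative [f]. /t/ is a stop between vowels /e/ and /o/, so it spirantizes to the fricative [s]. → [puozufaesoe].
/madezudumoito/: /d/ is a stop between vowels /a/ and /e/, so it spirantizes to the fricative [z]. /d/ is a stop between vowels /u/ and /u/, so it spirantizes to the fricative [z]. /t/ is a stop between vowels /i/ and /o/, so it spirantizes to the fricative [s]. → [mazezuzumoiso].

xazofawifeo, udreseavuf, puozufaesoe, mazezuzumoiso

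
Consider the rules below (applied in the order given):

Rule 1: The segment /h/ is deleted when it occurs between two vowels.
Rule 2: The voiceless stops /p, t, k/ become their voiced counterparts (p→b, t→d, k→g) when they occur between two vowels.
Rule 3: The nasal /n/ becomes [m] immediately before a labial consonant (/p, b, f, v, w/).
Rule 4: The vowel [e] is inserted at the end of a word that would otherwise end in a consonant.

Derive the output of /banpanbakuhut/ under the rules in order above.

Rule 1 (intervocalic h-deletion): /h/ occurs between vowels /u/ and /u/, so it deletes. /banpanbakuhut/ → banpanbakuut.
Rule 2 (intervocalic voicing): /k/ is a voiceless stop between vowels /a/ and /u/, so it voices to [g]. /banpanbakuut/ → banpanbaguut.
Rule 3 (nasal place assimilation): /n/ precedes the labial consonant /p/, so it assimilates in place to [m]. /n/ precedes the labial consonant /b/, so it assimilates in place to [m]. /banpanbaguut/ → bampambaguut.
Rule 4 (final e-epenthesis): the form ends in the consonant /t/, so [e] is inserted word-finally. /bampambaguut/ → bampambaguute.

bampambaguute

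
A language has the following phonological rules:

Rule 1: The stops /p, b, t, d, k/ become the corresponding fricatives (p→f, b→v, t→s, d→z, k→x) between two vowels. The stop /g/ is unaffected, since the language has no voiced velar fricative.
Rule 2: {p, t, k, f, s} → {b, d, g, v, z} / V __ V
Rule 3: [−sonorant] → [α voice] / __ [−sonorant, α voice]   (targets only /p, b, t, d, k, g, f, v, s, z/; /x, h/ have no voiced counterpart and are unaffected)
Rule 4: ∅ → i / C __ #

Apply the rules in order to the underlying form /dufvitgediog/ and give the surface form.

Rule 1 (intervocalic spirantization): /d/ is a stop between vowels /e/ and /i/, so it spirantizes to the fricative [z]. /dufvitgediog/ → dufvitgeziog.
Rule 2 (intervocalic voicing): no segment meets the environment; /dufvitgeziog/ is unchanged.
Rule 3 (regressive voicing assimilation): /f/ precedes the voiced obstruent /v/, so it voices to [v] by assimilation. /t/ precedes the voiced obstruent /g/, so it voices to [d] by assimilation. /dufvitgeziog/ → duvvidgeziog.
Rule 4 (final i-epenthesis): the form ends in the consonant /g/, so [i] is inserted word-finally. /duvvidgeziog/ → duvvidgeziogi.

duvvidgeziogi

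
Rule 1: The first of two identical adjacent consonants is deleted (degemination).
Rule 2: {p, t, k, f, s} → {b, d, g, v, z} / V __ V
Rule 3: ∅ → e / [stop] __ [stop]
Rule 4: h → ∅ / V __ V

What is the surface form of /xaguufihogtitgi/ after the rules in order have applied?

xaguuviogetitegi

Rule 1 (degemination): no segment meets the environment; /xaguufihogtitgi/ is unchanged.
Rule 2 (intervocalic voicing): /f/ is a voiceless obstruent between vowels /u/ and /i/, so it voices to [v]. /xaguufihogtitgi/ → xaguuvihogtitgi.
Rule 3 (stop-cluster e-epenthesis): /g/ and /t/ form a stop–stop cluster, so [e] is inserted between them. /t/ and /g/ form a stop–stop cluster, so [e] is inserted between them. /xaguuvihogtitgi/ → xaguuvihogetitegi.
Rule 4 (intervocalic h-deletion): /h/ occurs between vowels /i/ and /o/, so it deletes. /xaguuvihogetitegi/ → xaguuviogetitegi.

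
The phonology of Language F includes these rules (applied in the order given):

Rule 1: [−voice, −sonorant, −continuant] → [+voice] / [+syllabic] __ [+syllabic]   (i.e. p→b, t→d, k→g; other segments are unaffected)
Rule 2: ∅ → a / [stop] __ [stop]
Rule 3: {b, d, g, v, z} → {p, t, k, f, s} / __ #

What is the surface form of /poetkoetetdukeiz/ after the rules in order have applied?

poetakoedetadugeis

Rule 1 (intervocalic voicing): /t/ is a voiceless stop between vowels /e/ and /e/, so it voices to [d]. /k/ is a voiceless stop between vowels /u/ and /e/, so it voices to [g]. /poetkoetetdukeiz/ → poetkoedetdugeiz.
Rule 2 (stop-cluster a-epenthesis): /t/ and /k/ form a stop–stop cluster, so [a] is inserted between them. /t/ and /d/ form a stop–stop cluster, so [a] is inserted between them. /poetkoedetdugeiz/ → poetakoedetadugeiz.
Rule 3 (final devoicing): /z/ is a voiced obstruent in word-final position, so it devoices to [s]. /poetakoedetadugeiz/ → poetakoedetadugeis.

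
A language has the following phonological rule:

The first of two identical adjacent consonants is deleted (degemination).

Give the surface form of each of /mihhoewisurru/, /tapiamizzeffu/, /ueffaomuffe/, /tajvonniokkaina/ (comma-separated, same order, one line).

/mihhoewisurru/: /hh/ is a geminate; the first /h/ deletes. /rr/ is a geminate; the first /r/ deletes. → [mihoewisuru].
/tapiamizzeffu/: /zz/ is a geminate; the first /z/ deletes. /ff/ is a geminate; the first /f/ deletes. → [tapiamizefu].
/ueffaomuffe/: /ff/ is a geminate; the first /f/ deletes. /ff/ is a geminate; the first /f/ deletes. → [uefaomufe].
/tajvonniokkaina/: /nn/ is a geminate; the first /n/ deletes. /kk/ is a geminate; the first /k/ deletes. → [tajvoniokaina].

mihoewisuru, tapiamizefu, uefaomufe, tajvoniokaina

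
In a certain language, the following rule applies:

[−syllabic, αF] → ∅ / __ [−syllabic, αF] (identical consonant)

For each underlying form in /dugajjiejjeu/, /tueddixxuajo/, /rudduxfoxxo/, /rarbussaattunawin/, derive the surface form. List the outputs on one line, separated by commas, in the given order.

/dugajjiejjeu/: /jj/ is a geminate; the first /j/ deletes. /jj/ is a geminate; the first /j/ deletes. → [dugajiejeu].
/tueddixxuajo/: /dd/ is a geminate; the first /d/ deletes. /xx/ is a geminate; the first /x/ deletes. → [tuedixuajo].
/rudduxfoxxo/: /dd/ is a geminate; the first /d/ deletes. /xx/ is a geminate; the first /x/ deletes. → [ruduxfoxo].
/rarbussaattunawin/: /ss/ is a geminate; the first /s/ deletes. /tt/ is a geminate; the first /t/ deletes. → [rarbusaatunawin].

dugajiejeu, tuedixuajo, ruduxfoxo, rarbusaatunawin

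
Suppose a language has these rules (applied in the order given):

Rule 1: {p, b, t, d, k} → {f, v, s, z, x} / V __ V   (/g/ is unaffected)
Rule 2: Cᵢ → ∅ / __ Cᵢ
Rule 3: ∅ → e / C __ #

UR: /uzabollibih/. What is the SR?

Rule 1 (intervocalic spirantization): /b/ is a stop between vowels /a/ and /o/, so it spirantizes to the fricative [v]. /b/ is a stop between vowels /i/ and /i/, so it spirantizes to the fricative [v]. /uzabollibih/ → uzavollivih.
Rule 2 (degemination): /ll/ is a geminate; the first /l/ deletes. /uzavollivih/ → uzavolivih.
Rule 3 (final e-epenthesis): the form ends in the consonant /h/, so [e] is inserted word-finally. /uzavolivih/ → uzavolivihe.

uzavolivihe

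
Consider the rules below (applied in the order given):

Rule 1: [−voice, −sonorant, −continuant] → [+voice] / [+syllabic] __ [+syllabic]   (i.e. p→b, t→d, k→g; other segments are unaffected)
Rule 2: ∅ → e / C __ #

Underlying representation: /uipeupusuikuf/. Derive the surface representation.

uibeubusuigufe

Rule 1 (intervocalic voicing): /p/ is a voiceless stop between vowels /i/ and /e/, so it voices to [b]. /p/ is a voiceless stop between vowels /u/ and /u/, so it voices to [b]. /k/ is a voiceless stop between vowels /i/ and /u/, so it voices to [g]. /uipeupusuikuf/ → uibeubusuiguf.
Rule 2 (final e-epenthesis): the form ends in the consonant /f/, so [e] is inserted word-finally. /uibeubusuiguf/ → uibeubusuigufe.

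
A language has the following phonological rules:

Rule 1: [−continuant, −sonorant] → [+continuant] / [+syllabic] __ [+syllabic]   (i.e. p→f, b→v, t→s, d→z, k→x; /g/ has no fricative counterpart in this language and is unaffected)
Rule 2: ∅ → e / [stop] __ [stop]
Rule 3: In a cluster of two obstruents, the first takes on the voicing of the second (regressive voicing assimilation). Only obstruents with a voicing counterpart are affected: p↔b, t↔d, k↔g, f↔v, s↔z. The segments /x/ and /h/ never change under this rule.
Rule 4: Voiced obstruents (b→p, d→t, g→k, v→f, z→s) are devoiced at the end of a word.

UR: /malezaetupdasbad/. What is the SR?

Rule 1 (intervocalic spirantization): /t/ is a stop between vowels /e/ and /u/, so it spirantizes to the fricative [s]. /malezaetupdasbad/ → malezaesupdasbad.
Rule 2 (stop-cluster e-epenthesis): /p/ and /d/ form a stop–stop cluster, so [e] is inserted between them. /malezaesupdasbad/ → malezaesupedasbad.
Rule 3 (regressive voicing assimilation): /s/ precedes the voiced obstruent /b/, so it voices to [z] by assimilation. /malezaesupedasbad/ → malezaesupedazbad.
Rule 4 (final devoicing): /d/ is a voiced obstruent in word-final position, so it devoices to [t]. /malezaesupedazbad/ → malezaesupedazbat.

malezaesupedazbat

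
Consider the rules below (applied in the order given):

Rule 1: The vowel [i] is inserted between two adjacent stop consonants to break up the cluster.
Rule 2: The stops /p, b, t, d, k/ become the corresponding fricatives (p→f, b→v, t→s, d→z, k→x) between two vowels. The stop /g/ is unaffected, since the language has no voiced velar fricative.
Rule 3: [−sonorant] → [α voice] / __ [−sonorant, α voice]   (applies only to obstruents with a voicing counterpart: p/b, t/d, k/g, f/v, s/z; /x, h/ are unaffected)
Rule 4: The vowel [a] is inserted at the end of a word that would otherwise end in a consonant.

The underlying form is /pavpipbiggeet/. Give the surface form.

Rule 1 (stop-cluster i-epenthesis): /p/ and /b/ form a stop–stop cluster, so [i] is inserted between them. /g/ and /g/ form a stop–stop cluster, so [i] is inserted between them. /pavpipbiggeet/ → pavpipibigigeet.
Rule 2 (intervocalic spirantization): /p/ is a stop between vowels /i/ and /i/, so it spirantizes to the fricative [f]. /b/ is a stop between vowels /i/ and /i/, so it spirantizes to the fricative [v]. /pavpipibigigeet/ → pavpifivigigeet.
Rule 3 (regressive voicing assimilation): /v/ precedes the voiceless obstruent /p/, so it devoices to [f] by assimilation. /pavpifivigigeet/ → pafpifivigigeet.
Rule 4 (final a-epenthesis): the form ends in the consonant /t/, so [a] is inserted word-finally. /pafpifivigigeet/ → pafpifivigigeeta.

pafpifivigigeeta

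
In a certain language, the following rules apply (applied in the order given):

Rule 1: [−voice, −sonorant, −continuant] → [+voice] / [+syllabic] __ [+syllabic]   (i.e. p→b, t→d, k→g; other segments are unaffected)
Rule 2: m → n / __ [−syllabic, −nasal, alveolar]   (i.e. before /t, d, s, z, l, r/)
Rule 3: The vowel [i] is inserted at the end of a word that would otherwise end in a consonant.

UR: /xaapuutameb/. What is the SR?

xaabuudamebi

Rule 1 (intervocalic voicing): /p/ is a voiceless stop between vowels /a/ and /u/, so it voices to [b]. /t/ is a voiceless stop between vowels /u/ and /a/, so it voices to [d]. /xaapuutameb/ → xaabuudameb.
Rule 2 (nasal place assimilation): no segment meets the environment; /xaabuudameb/ is unchanged.
Rule 3 (final i-epenthesis): the form ends in the consonant /b/, so [i] is inserted word-finally. /xaabuudameb/ → xaabuudamebi.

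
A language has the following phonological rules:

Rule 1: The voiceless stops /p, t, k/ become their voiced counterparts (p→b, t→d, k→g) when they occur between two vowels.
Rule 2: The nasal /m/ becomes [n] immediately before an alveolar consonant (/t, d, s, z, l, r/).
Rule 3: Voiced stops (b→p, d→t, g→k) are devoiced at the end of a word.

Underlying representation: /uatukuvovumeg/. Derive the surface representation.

uaduguvovumek

Rule 1 (intervocalic voicing): /t/ is a voiceless stop between vowels /a/ and /u/, so it voices to [d]. /k/ is a voiceless stop between vowels /u/ and /u/, so it voices to [g]. /uatukuvovumeg/ → uaduguvovumeg.
Rule 2 (nasal place assimilation): no segment meets the environment; /uaduguvovumeg/ is unchanged.
Rule 3 (final devoicing): /g/ is a voiced stop in word-final position, so it devoices to [k]. /uaduguvovumeg/ → uaduguvovumek.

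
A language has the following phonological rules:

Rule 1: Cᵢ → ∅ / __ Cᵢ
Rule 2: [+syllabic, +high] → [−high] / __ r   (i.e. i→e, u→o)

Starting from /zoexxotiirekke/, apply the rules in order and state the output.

Rule 1 (degemination): /xx/ is a geminate; the first /x/ deletes. /kk/ is a geminate; the first /k/ deletes. /zoexxotiirekke/ → zoexotiireke.
Rule 2 (pre-rhotic lowering): /i/ is a high vowel immediately before /r/, so it lowers to [e]. /zoexotiireke/ → zoexotiereke.

zoexotiereke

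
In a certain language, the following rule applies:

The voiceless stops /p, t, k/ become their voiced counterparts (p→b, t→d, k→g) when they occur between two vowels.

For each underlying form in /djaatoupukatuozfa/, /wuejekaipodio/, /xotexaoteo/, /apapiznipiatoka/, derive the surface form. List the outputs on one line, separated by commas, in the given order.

/djaatoupukatuozfa/: /t/ is a voiceless stop between vowels /a/ and /o/, so it voices to [d]. /p/ is a voiceless stop between vowels /u/ and /u/, so it voices to [b]. /k/ is a voiceless stop between vowels /u/ and /a/, so it voices to [g]. /t/ is a voiceless stop between vowels /a/ and /u/, so it voices to [d]. → [djaadoubugaduozfa].
/wuejekaipodio/: /k/ is a voiceless stop between vowels /e/ and /a/, so it voices to [g]. /p/ is a voiceless stop between vowels /i/ and /o/, so it voices to [b]. → [wuejegaibodio].
/xotexaoteo/: /t/ is a voiceless stop between vowels /o/ and /e/, so it voices to [d]. /t/ is a voiceless stop between vowels /o/ and /e/, so it voices to [d]. → [xodexaodeo].
/apapiznipiatoka/: /p/ is a voiceless stop between vowels /a/ and /a/, so it voices to [b]. /p/ is a voiceless stop between vowels /a/ and /i/, so it voices to [b]. /p/ is a voiceless stop between vowels /i/ and /i/, so it voices to [b]. /t/ is a voiceless stop between vowels /a/ and /o/, so it voices to [d]. /k/ is a voiceless stop between vowels /o/ and /a/, so it voices to [g]. → [ababiznibiadoga].

djaadoubugaduozfa, wuejegaibodio, xodexaodeo, ababiznibiadoga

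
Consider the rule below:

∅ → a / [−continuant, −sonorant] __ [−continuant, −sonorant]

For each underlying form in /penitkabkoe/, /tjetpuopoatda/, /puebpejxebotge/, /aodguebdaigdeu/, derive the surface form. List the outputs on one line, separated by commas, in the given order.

penitakabakoe, tjetapuopoatada, puebapejxebotage, aodaguebadaigadeu

/penitkabkoe/: /t/ and /k/ form a stop–stop cluster, so [a] is inserted between them. /b/ and /k/ form a stop–stop cluster, so [a] is inserted between them. → [penitakabakoe].
/tjetpuopoatda/: /t/ and /p/ form a stop–stop cluster, so [a] is inserted between them. /t/ and /d/ form a stop–stop cluster, so [a] is inserted between them. → [tjetapuopoatada].
/puebpejxebotge/: /b/ and /p/ form a stop–stop cluster, so [a] is inserted between them. /t/ and /g/ form a stop–stop cluster, so [a] is inserted between them. → [puebapejxebotage].
/aodguebdaigdeu/: /d/ and /g/ form a stop–stop cluster, so [a] is inserted between them. /b/ and /d/ form a stop–stop cluster, so [a] is inserted between them. /g/ and /d/ form a stop–stop cluster, so [a] is inserted between them. → [aodaguebadaigadeu].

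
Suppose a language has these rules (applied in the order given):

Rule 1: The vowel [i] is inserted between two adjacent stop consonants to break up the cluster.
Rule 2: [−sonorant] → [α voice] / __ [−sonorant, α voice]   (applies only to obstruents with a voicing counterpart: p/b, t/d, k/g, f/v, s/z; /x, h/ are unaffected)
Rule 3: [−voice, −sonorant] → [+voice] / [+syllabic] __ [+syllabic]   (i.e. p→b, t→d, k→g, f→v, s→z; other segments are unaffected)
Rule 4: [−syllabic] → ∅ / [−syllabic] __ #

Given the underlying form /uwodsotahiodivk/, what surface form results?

Rule 1 (stop-cluster i-epenthesis): no segment meets the environment; /uwodsotahiodivk/ is unchanged.
Rule 2 (regressive voicing assimilation): /d/ precedes the voiceless obstruent /s/, so it devoices to [t] by assimilation. /v/ precedes the voiceless obstruent /k/, so it devoices to [f] by assimilation. /uwodsotahiodivk/ → uwotsotahiodifk.
Rule 3 (intervocalic voicing): /t/ is a voiceless obstruent between vowels /o/ and /a/, so it voices to [d]. /uwotsotahiodifk/ → uwotsodahiodifk.
Rule 4 (final cluster simplification): /k/ is the second consonant of a word-final cluster /fk/, so it deletes. /uwotsodahiodifk/ → uwotsodahiodif.

uwotsodahiodif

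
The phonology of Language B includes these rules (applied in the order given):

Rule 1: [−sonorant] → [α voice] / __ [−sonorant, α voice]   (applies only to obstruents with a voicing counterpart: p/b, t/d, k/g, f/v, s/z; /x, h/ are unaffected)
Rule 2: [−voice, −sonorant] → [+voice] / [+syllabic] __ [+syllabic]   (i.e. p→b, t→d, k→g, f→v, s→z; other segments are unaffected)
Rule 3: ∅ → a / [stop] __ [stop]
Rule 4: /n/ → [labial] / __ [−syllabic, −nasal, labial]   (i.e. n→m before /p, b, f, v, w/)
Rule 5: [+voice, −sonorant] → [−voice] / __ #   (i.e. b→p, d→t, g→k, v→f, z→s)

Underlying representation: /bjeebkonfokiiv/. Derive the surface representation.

bjeepakomfogiif

Rule 1 (regressive voicing assimilation): /b/ precedes the voiceless obstruent /k/, so it devoices to [p] by assimilation. /bjeebkonfokiiv/ → bjeepkonfokiiv.
Rule 2 (intervocalic voicing): /k/ is a voiceless obstruent between vowels /o/ and /i/, so it voices to [g]. /bjeepkonfokiiv/ → bjeepkonfogiiv.
Rule 3 (stop-cluster a-epenthesis): /p/ and /k/ form a stop–stop cluster, so [a] is inserted between them. /bjeepkonfogiiv/ → bjeepakonfogiiv.
Rule 4 (nasal place assimilation): /n/ precedes the labial consonant /f/, so it assimilates in place to [m]. /bjeepakonfogiiv/ → bjeepakomfogiiv.
Rule 5 (final devoicing): /v/ is a voiced obstruent in word-final position, so it devoices to [f]. /bjeepakomfogiiv/ → bjeepakomfogiif.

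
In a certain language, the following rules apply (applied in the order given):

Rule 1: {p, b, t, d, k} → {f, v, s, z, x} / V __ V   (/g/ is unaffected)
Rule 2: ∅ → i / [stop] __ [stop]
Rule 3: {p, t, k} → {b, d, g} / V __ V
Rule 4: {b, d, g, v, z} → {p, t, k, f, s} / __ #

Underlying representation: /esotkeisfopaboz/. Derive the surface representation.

esodigeisfofavos

Rule 1 (intervocalic spirantization): /p/ is a stop between vowels /o/ and /a/, so it spirantizes to the fricative [f]. /b/ is a stop between vowels /a/ and /o/, so it spirantizes to the fricative [v]. /esotkeisfopaboz/ → esotkeisfofavoz.
Rule 2 (stop-cluster i-epenthesis): /t/ and /k/ form a stop–stop cluster, so [i] is inserted between them. /esotkeisfofavoz/ → esotikeisfofavoz.
Rule 3 (intervocalic voicing): /t/ is a voiceless stop between vowels /o/ and /i/, so it voices to [d]. /k/ is a voiceless stop between vowels /i/ and /e/, so it voices to [g]. /esotikeisfofavoz/ → esodigeisfofavoz.
Rule 4 (final devoicing): /z/ is a voiced obstruent in word-final position, so it devoices to [s]. /esodigeisfofavoz/ → esodigeisfofavos.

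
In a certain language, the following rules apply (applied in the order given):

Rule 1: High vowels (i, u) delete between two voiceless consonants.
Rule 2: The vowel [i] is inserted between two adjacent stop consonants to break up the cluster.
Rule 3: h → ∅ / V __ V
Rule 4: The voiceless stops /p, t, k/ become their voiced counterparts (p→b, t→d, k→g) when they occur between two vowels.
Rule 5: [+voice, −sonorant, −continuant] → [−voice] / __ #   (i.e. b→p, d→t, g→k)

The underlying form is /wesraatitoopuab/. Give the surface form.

Rule 1 (high vowel syncope): /i/ is a high vowel flanked by voiceless consonants /t/ and /t/, so it deletes. /wesraatitoopuab/ → wesraattoopuab.
Rule 2 (stop-cluster i-epenthesis): /t/ and /t/ form a stop–stop cluster, so [i] is inserted between them. /wesraattoopuab/ → wesraatitoopuab.
Rule 3 (intervocalic h-deletion): no segment meets the environment; /wesraatitoopuab/ is unchanged.
Rule 4 (intervocalic voicing): /t/ is a voiceless stop between vowels /a/ and /i/, so it voices to [d]. /t/ is a voiceless stop between vowels /i/ and /o/, so it voices to [d]. /p/ is a voiceless stop between vowels /o/ and /u/, so it voices to [b]. /wesraatitoopuab/ → wesraadidoobuab.
Rule 5 (final devoicing): /b/ is a voiced stop in word-final position, so it devoices to [p]. /wesraadidoobuab/ → wesraadidoobuap.

wesraadidoobuap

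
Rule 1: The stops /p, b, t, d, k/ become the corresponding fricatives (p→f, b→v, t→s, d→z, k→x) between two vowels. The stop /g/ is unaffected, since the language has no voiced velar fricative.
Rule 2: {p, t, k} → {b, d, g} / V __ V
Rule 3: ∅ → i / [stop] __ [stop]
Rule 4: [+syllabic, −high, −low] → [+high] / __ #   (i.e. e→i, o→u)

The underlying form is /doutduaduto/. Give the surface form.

doutiduazusu

Rule 1 (intervocalic spirantization): /d/ is a stop between vowels /a/ and /u/, so it spirantizes to the fricative [z]. /t/ is a stop between vowels /u/ and /o/, so it spirantizes to the fricative [s]. /doutduaduto/ → doutduazuso.
Rule 2 (intervocalic voicing): no segment meets the environment; /doutduazuso/ is unchanged.
Rule 3 (stop-cluster i-epenthesis): /t/ and /d/ form a stop–stop cluster, so [i] is inserted between them. /doutduazuso/ → doutiduazuso.
Rule 4 (final vowel raising): /o/ is a mid vowel in word-final position, so it raises to [u]. /doutiduazuso/ → doutiduazusu.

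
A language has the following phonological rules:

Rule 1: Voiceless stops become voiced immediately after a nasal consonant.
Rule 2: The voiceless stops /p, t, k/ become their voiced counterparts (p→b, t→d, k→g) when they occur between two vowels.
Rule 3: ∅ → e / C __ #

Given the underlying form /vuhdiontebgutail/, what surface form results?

Rule 1 (post-nasal voicing): /t/ is a voiceless stop immediately after the nasal /n/, so it voices to [d]. /vuhdiontebgutail/ → vuhdiondebgutail.
Rule 2 (intervocalic voicing): /t/ is a voiceless stop between vowels /u/ and /a/, so it voices to [d]. /vuhdiondebgutail/ → vuhdiondebgudail.
Rule 3 (final e-epenthesis): the form ends in the consonant /l/, so [e] is inserted word-finally. /vuhdiondebgudail/ → vuhdiondebgudaile.

vuhdiondebgudaile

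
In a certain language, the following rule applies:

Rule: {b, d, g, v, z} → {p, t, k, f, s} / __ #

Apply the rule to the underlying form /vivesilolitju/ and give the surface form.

vivesilolitju

No segment of /vivesilolitju/ meets the structural description of the rule, so the form surfaces unchanged.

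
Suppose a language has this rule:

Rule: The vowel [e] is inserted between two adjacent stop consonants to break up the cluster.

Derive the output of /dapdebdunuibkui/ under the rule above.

dapedebedunuibekui

/p/ and /d/ form a stop–stop cluster, so [e] is inserted between them.
/b/ and /d/ form a stop–stop cluster, so [e] is inserted between them.
/b/ and /k/ form a stop–stop cluster, so [e] is inserted between them.
Surface form: [dapedebedunuibekui].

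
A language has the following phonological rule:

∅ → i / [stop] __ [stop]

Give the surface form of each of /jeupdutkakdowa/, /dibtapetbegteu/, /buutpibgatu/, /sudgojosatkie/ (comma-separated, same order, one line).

/jeupdutkakdowa/: /p/ and /d/ form a stop–stop cluster, so [i] is inserted between them. /t/ and /k/ form a stop–stop cluster, so [i] is inserted between them. /k/ and /d/ form a stop–stop cluster, so [i] is inserted between them. → [jeupidutikakidowa].
/dibtapetbegteu/: /b/ and /t/ form a stop–stop cluster, so [i] is inserted between them. /t/ and /b/ form a stop–stop cluster, so [i] is inserted between them. /g/ and /t/ form a stop–stop cluster, so [i] is inserted between them. → [dibitapetibegiteu].
/buutpibgatu/: /t/ and /p/ form a stop–stop cluster, so [i] is inserted between them. /b/ and /g/ form a stop–stop cluster, so [i] is inserted between them. → [buutipibigatu].
/sudgojosatkie/: /d/ and /g/ form a stop–stop cluster, so [i] is inserted between them. /t/ and /k/ form a stop–stop cluster, so [i] is inserted between them. → [sudigojosatikie].

jeupidutikakidowa, dibitapetibegiteu, buutipibigatu, sudigojosatikie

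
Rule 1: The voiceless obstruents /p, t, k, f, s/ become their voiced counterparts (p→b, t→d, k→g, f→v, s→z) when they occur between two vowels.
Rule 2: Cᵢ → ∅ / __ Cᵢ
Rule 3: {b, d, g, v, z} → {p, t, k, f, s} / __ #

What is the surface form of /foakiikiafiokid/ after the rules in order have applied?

foagiigiaviogit

Rule 1 (intervocalic voicing): /k/ is a voiceless obstruent between vowels /a/ and /i/, so it voices to [g]. /k/ is a voiceless obstruent between vowels /i/ and /i/, so it voices to [g]. /f/ is a voiceless obstruent between vowels /a/ and /i/, so it voices to [v]. /k/ is a voiceless obstruent between vowels /o/ and /i/, so it voices to [g]. /foakiikiafiokid/ → foagiigiaviogid.
Rule 2 (degemination): no segment meets the environment; /foagiigiaviogid/ is unchanged.
Rule 3 (final devoicing): /d/ is a voiced obstruent in word-final position, so it devoices to [t]. /foagiigiaviogid/ → foagiigiaviogit.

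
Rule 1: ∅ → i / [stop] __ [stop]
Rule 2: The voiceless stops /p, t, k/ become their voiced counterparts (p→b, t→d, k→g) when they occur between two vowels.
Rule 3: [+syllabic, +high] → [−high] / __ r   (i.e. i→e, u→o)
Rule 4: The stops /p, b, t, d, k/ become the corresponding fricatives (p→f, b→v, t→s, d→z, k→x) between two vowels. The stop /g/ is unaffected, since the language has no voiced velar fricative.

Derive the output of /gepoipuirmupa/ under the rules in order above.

gevoivuermuva

Rule 1 (stop-cluster i-epenthesis): no segment meets the environment; /gepoipuirmupa/ is unchanged.
Rule 2 (intervocalic voicing): /p/ is a voiceless stop between vowels /e/ and /o/, so it voices to [b]. /p/ is a voiceless stop between vowels /i/ and /u/, so it voices to [b]. /p/ is a voiceless stop between vowels /u/ and /a/, so it voices to [b]. /gepoipuirmupa/ → geboibuirmuba.
Rule 3 (pre-rhotic lowering): /i/ is a high vowel immediately before /r/, so it lowers to [e]. /geboibuirmuba/ → geboibuermuba.
Rule 4 (intervocalic spirantization): /b/ is a stop between vowels /e/ and /o/, so it spirantizes to the fricative [v]. /b/ is a stop between vowels /i/ and /u/, so it spirantizes to the fricative [v]. /b/ is a stop between vowels /u/ and /a/, so it spirantizes to the fricative [v]. /geboibuermuba/ → gevoivuermuva.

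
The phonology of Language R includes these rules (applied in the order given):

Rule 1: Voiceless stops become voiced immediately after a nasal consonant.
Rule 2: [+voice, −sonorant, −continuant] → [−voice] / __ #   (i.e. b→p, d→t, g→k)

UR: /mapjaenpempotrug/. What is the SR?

mapjaenbembotruk

Rule 1 (post-nasal voicing): /p/ is a voiceless stop immediately after the nasal /n/, so it voices to [b]. /p/ is a voiceless stop immediately after the nasal /m/, so it voices to [b]. /mapjaenpempotrug/ → mapjaenbembotrug.
Rule 2 (final devoicing): /g/ is a voiced stop in word-final position, so it devoices to [k]. /mapjaenbembotrug/ → mapjaenbembotruk.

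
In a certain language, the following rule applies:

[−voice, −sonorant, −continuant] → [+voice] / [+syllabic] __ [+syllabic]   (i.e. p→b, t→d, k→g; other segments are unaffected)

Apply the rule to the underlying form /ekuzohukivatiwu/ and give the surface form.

/k/ is a voiceless stop between vowels /e/ and /u/, so it voices to [g].
/k/ is a voiceless stop between vowels /u/ and /i/, so it voices to [g].
/t/ is a voiceless stop between vowels /a/ and /i/, so it voices to [d].
Surface form: [eguzohugivadiwu].

eguzohugivadiwu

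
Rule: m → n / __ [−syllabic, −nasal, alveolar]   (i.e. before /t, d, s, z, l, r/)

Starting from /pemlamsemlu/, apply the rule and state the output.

/m/ precedes the alveolar consonant /l/, so it assimilates in place to [n].
/m/ precedes the alveolar consonant /s/, so it assimilates in place to [n].
/m/ precedes the alveolar consonant /l/, so it assimilates in place to [n].
Surface form: [penlansenlu].

penlansenlu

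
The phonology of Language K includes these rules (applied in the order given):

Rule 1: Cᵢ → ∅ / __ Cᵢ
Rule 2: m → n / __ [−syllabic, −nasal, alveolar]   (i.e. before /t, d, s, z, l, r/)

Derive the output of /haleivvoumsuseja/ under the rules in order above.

haleivounsuseja

Rule 1 (degemination): /vv/ is a geminate; the first /v/ deletes. /haleivvoumsuseja/ → haleivoumsuseja.
Rule 2 (nasal place assimilation): /m/ precedes the alveolar consonant /s/, so it assimilates in place to [n]. /haleivoumsuseja/ → haleivounsuseja.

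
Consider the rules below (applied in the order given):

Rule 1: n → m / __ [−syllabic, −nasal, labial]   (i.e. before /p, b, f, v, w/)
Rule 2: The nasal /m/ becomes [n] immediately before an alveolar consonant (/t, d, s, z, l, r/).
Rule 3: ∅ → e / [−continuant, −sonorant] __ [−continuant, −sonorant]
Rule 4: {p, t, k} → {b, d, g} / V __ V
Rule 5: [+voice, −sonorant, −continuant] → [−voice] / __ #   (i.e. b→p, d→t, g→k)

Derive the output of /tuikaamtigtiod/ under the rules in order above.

tuigaantigediot

Rule 1 (nasal place assimilation): no segment meets the environment; /tuikaamtigtiod/ is unchanged.
Rule 2 (nasal place assimilation): /m/ precedes the alveolar consonant /t/, so it assimilates in place to [n]. /tuikaamtigtiod/ → tuikaantigtiod.
Rule 3 (stop-cluster e-epenthesis): /g/ and /t/ form a stop–stop cluster, so [e] is inserted between them. /tuikaantigtiod/ → tuikaantigetiod.
Rule 4 (intervocalic voicing): /k/ is a voiceless stop between vowels /i/ and /a/, so it voices to [g]. /t/ is a voiceless stop between vowels /e/ and /i/, so it voices to [d]. /tuikaantigetiod/ → tuigaantigediod.
Rule 5 (final devoicing): /d/ is a voiced stop in word-final position, so it devoices to [t]. /tuigaantigediod/ → tuigaantigediot.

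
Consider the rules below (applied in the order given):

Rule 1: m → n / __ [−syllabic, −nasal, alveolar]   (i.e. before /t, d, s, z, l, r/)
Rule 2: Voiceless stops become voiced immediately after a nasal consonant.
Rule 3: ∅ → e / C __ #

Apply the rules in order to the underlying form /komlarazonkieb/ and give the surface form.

Rule 1 (nasal place assimilation): /m/ precedes the alveolar consonant /l/, so it assimilates in place to [n]. /komlarazonkieb/ → konlarazonkieb.
Rule 2 (post-nasal voicing): /k/ is a voiceless stop immediately after the nasal /n/, so it voices to [g]. /konlarazonkieb/ → konlarazongieb.
Rule 3 (final e-epenthesis): the form ends in the consonant /b/, so [e] is inserted word-finally. /konlarazongieb/ → konlarazongiebe.

konlarazongiebe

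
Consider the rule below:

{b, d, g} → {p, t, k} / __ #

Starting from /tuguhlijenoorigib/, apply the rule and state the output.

Scanning /tuguhlijenoorigib/: /g/ at position 3 is not in the conditioning environment; /g/ at position 15 is not in the conditioning environment; /b/ is a voiced stop in word-final position, so it devoices to [p].
Result: [tuguhlijenoorigip].

tuguhlijenoorigip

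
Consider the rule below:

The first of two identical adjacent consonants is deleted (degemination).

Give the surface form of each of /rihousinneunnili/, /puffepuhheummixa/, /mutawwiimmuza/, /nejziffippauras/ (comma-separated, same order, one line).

/rihousinneunnili/: /nn/ is a geminate; the first /n/ deletes. /nn/ is a geminate; the first /n/ deletes. → [rihousineunili].
/puffepuhheummixa/: /ff/ is a geminate; the first /f/ deletes. /hh/ is a geminate; the first /h/ deletes. /mm/ is a geminate; the first /m/ deletes. → [pufepuheumixa].
/mutawwiimmuza/: /ww/ is a geminate; the first /w/ deletes. /mm/ is a geminate; the first /m/ deletes. → [mutawiimuza].
/nejziffippauras/: /ff/ is a geminate; the first /f/ deletes. /pp/ is a geminate; the first /p/ deletes. → [nejzifipauras].

rihousineunili, pufepuheumixa, mutawiimuza, nejzifipauras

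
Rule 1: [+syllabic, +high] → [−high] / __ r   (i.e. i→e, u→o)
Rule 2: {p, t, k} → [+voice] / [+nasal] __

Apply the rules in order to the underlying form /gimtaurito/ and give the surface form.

gimdaorito

Rule 1 (pre-rhotic lowering): /u/ is a high vowel immediately before /r/, so it lowers to [o]. /gimtaurito/ → gimtaorito.
Rule 2 (post-nasal voicing): /t/ is a voiceless stop immediately after the nasal /m/, so it voices to [d]. /gimtaorito/ → gimdaorito.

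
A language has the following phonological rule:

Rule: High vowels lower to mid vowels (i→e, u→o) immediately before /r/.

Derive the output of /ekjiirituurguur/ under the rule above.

/i/ is a high vowel immediately before /r/, so it lowers to [e].
/u/ is a high vowel immediately before /r/, so it lowers to [o].
/u/ is a high vowel immediately before /r/, so it lowers to [o].
The other instances of /i/, /u/ do not occur in the required environment and remain unchanged.
Surface form: [ekjierituorguor].

ekjierituorguor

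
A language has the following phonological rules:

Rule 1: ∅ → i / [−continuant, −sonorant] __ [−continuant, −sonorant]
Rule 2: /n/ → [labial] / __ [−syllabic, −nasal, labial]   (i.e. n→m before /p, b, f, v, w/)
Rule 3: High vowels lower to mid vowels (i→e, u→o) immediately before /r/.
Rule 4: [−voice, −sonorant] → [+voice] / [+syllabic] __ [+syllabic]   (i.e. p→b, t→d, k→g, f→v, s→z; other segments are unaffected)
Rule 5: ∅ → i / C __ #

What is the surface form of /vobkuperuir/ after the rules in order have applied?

Rule 1 (stop-cluster i-epenthesis): /b/ and /k/ form a stop–stop cluster, so [i] is inserted between them. /vobkuperuir/ → vobikuperuir.
Rule 2 (nasal place assimilation): no segment meets the environment; /vobikuperuir/ is unchanged.
Rule 3 (pre-rhotic lowering): /i/ is a high vowel immediately before /r/, so it lowers to [e]. /vobikuperuir/ → vobikuperuer.
Rule 4 (intervocalic voicing): /k/ is a voiceless obstruent between vowels /i/ and /u/, so it voices to [g]. /p/ is a voiceless obstruent between vowels /u/ and /e/, so it voices to [b]. /vobikuperuer/ → vobiguberuer.
Rule 5 (final i-epenthesis): the form ends in the consonant /r/, so [i] is inserted word-finally. /vobiguberuer/ → vobiguberueri.

vobiguberueri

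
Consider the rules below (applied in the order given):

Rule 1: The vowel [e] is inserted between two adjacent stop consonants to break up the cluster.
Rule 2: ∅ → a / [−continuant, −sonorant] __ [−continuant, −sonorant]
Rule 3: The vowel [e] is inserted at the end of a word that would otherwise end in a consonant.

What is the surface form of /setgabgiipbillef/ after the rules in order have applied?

setegabegiipebillefe

Rule 1 (stop-cluster e-epenthesis): /t/ and /g/ form a stop–stop cluster, so [e] is inserted between them. /b/ and /g/ form a stop–stop cluster, so [e] is inserted between them. /p/ and /b/ form a stop–stop cluster, so [e] is inserted between them. /setgabgiipbillef/ → setegabegiipebillef.
Rule 2 (stop-cluster a-epenthesis): no segment meets the environment; /setegabegiipebillef/ is unchanged.
Rule 3 (final e-epenthesis): the form ends in the consonant /f/, so [e] is inserted word-finally. /setegabegiipebillef/ → setegabegiipebillefe.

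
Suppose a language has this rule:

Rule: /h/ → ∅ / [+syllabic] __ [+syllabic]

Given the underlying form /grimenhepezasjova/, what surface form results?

grimenhepezasjova

No segment of /grimenhepezasjova/ meets the structural description of the rule, so the form surfaces unchanged.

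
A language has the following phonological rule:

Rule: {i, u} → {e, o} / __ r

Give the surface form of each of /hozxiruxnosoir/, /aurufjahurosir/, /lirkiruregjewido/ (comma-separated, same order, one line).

hozxeruxnosoer, aorufjahoroser, lerkeroregjewido

/hozxiruxnosoir/: /i/ is a high vowel immediately before /r/, so it lowers to [e]. /i/ is a high vowel immediately before /r/, so it lowers to [e]. → [hozxeruxnosoer].
/aurufjahurosir/: /u/ is a high vowel immediately before /r/, so it lowers to [o]. /u/ is a high vowel immediately before /r/, so it lowers to [o]. /i/ is a high vowel immediately before /r/, so it lowers to [e]. → [aorufjahoroser].
/lirkiruregjewido/: /i/ is a high vowel immediately before /r/, so it lowers to [e]. /i/ is a high vowel immediately before /r/, so it lowers to [e]. /u/ is a high vowel immediately before /r/, so it lowers to [o]. → [lerkeroregjewido].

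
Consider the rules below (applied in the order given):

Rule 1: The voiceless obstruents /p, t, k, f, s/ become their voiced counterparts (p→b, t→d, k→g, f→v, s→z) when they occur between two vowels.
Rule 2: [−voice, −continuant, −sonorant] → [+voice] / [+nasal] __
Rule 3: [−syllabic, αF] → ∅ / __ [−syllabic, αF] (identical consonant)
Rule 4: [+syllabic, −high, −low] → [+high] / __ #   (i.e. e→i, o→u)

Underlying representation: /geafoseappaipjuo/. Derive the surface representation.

geavozeapaipjuu

Rule 1 (intervocalic voicing): /f/ is a voiceless obstruent between vowels /a/ and /o/, so it voices to [v]. /s/ is a voiceless obstruent between vowels /o/ and /e/, so it voices to [z]. /geafoseappaipjuo/ → geavozeappaipjuo.
Rule 2 (post-nasal voicing): no segment meets the environment; /geavozeappaipjuo/ is unchanged.
Rule 3 (degemination): /pp/ is a geminate; the first /p/ deletes. /geavozeappaipjuo/ → geavozeapaipjuo.
Rule 4 (final vowel raising): /o/ is a mid vowel in word-final position, so it raises to [u]. /geavozeapaipjuo/ → geavozeapaipjuu.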